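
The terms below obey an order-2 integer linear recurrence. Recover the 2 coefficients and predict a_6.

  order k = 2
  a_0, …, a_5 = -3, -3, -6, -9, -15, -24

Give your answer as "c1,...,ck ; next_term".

  a_2 = 1·-3 + 1·-3 = -6
  a_3 = 1·-6 + 1·-3 = -9
  a_4 = 1·-9 + 1·-6 = -15
  a_5 = 1·-15 + 1·-9 = -24
  a_6 = 1·-24 + 1·-15 = -39

1,1 ; -39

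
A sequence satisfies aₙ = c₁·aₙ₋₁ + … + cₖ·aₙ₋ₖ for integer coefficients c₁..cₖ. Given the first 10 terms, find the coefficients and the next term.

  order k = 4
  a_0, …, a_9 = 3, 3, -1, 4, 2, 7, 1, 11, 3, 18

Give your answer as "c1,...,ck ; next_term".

0,1,0,1 ; 4

  a_4 = 0·4 + 1·-1 + 0·3 + 1·3 = 2
  a_5 = 0·2 + 1·4 + 0·-1 + 1·3 = 7
  a_6 = 0·7 + 1·2 + 0·4 + 1·-1 = 1
  a_7 = 0·1 + 1·7 + 0·2 + 1·4 = 11
  a_8 = 0·11 + 1·1 + 0·7 + 1·2 = 3
  a_9 = 0·3 + 1·11 + 0·1 + 1·7 = 18
  a_10 = 0·18 + 1·3 + 0·11 + 1·1 = 4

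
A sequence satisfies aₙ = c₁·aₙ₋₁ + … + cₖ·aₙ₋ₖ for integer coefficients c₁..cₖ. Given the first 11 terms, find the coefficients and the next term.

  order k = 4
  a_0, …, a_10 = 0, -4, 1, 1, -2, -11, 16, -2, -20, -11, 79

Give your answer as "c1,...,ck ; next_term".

  a_4 = -1·1 + -1·1 + 0·-4 + 3·0 = -2
  a_5 = -1·-2 + -1·1 + 0·1 + 3·-4 = -11
  a_6 = -1·-11 + -1·-2 + 0·1 + 3·1 = 16
  a_7 = -1·16 + -1·-11 + 0·-2 + 3·1 = -2
  a_8 = -1·-2 + -1·16 + 0·-11 + 3·-2 = -20
  a_9 = -1·-20 + -1·-2 + 0·16 + 3·-11 = -11
  a_10 = -1·-11 + -1·-20 + 0·-2 + 3·16 = 79
  a_11 = -1·79 + -1·-11 + 0·-20 + 3·-2 = -74

-1,-1,0,3 ; -74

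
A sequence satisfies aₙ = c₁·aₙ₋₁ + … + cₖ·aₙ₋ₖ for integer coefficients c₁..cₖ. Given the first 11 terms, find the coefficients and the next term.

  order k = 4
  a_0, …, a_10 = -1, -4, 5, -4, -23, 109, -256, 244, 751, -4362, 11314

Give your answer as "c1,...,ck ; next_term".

-3,-4,4,-1 ; -13734

  a_4 = -3·-4 + -4·5 + 4·-4 + -1·-1 = -23
  a_5 = -3·-23 + -4·-4 + 4·5 + -1·-4 = 109
  a_6 = -3·109 + -4·-23 + 4·-4 + -1·5 = -256
  a_7 = -3·-256 + -4·109 + 4·-23 + -1·-4 = 244
  a_8 = -3·244 + -4·-256 + 4·109 + -1·-23 = 751
  a_9 = -3·751 + -4·244 + 4·-256 + -1·109 = -4362
  a_10 = -3·-4362 + -4·751 + 4·244 + -1·-256 = 11314
  a_11 = -3·11314 + -4·-4362 + 4·751 + -1·244 = -13734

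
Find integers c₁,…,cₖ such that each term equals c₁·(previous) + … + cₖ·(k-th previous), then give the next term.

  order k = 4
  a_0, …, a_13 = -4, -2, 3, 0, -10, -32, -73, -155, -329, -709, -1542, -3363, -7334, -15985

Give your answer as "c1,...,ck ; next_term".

  a_4 = 3·0 + -2·3 + 0·-2 + 1·-4 = -10
  a_5 = 3·-10 + -2·0 + 0·3 + 1·-2 = -32
  a_6 = 3·-32 + -2·-10 + 0·0 + 1·3 = -73
  a_7 = 3·-73 + -2·-32 + 0·-10 + 1·0 = -155
  a_8 = 3·-155 + -2·-73 + 0·-32 + 1·-10 = -329
  a_9 = 3·-329 + -2·-155 + 0·-73 + 1·-32 = -709
  a_10 = 3·-709 + -2·-329 + 0·-155 + 1·-73 = -1542
  a_11 = 3·-1542 + -2·-709 + 0·-329 + 1·-155 = -3363
  a_12 = 3·-3363 + -2·-1542 + 0·-709 + 1·-329 = -7334
  a_13 = 3·-7334 + -2·-3363 + 0·-1542 + 1·-709 = -15985
  a_14 = 3·-15985 + -2·-7334 + 0·-3363 + 1·-1542 = -34829

3,-2,0,1 ; -34829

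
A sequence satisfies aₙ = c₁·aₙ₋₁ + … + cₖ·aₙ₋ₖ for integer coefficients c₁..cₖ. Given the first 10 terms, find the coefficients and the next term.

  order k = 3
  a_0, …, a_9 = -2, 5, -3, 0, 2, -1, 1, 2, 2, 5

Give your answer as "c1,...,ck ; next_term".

1,1,1 ; 9

  a_3 = 1·-3 + 1·5 + 1·-2 = 0
  a_4 = 1·0 + 1·-3 + 1·5 = 2
  a_5 = 1·2 + 1·0 + 1·-3 = -1
  a_6 = 1·-1 + 1·2 + 1·0 = 1
  a_7 = 1·1 + 1·-1 + 1·2 = 2
  a_8 = 1·2 + 1·1 + 1·-1 = 2
  a_9 = 1·2 + 1·2 + 1·1 = 5
  a_10 = 1·5 + 1·2 + 1·2 = 9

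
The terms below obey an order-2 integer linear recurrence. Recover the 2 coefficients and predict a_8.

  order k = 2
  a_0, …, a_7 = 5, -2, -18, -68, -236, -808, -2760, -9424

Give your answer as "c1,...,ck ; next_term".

4,-2 ; -32176

  a_2 = 4·-2 + -2·5 = -18
  a_3 = 4·-18 + -2·-2 = -68
  a_4 = 4·-68 + -2·-18 = -236
  a_5 = 4·-236 + -2·-68 = -808
  a_6 = 4·-808 + -2·-236 = -2760
  a_7 = 4·-2760 + -2·-808 = -9424
  a_8 = 4·-9424 + -2·-2760 = -32176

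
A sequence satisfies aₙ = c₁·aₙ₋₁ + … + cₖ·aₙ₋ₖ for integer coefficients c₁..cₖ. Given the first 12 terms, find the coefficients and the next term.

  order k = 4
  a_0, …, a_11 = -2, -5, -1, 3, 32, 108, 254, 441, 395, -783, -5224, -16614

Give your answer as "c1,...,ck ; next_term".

  a_4 = 3·3 + -2·-1 + -3·-5 + -3·-2 = 32
  a_5 = 3·32 + -2·3 + -3·-1 + -3·-5 = 108
  a_6 = 3·108 + -2·32 + -3·3 + -3·-1 = 254
  a_7 = 3·254 + -2·108 + -3·32 + -3·3 = 441
  a_8 = 3·441 + -2·254 + -3·108 + -3·32 = 395
  a_9 = 3·395 + -2·441 + -3·254 + -3·108 = -783
  a_10 = 3·-783 + -2·395 + -3·441 + -3·254 = -5224
  a_11 = 3·-5224 + -2·-783 + -3·395 + -3·441 = -16614
  a_12 = 3·-16614 + -2·-5224 + -3·-783 + -3·395 = -38230

3,-2,-3,-3 ; -38230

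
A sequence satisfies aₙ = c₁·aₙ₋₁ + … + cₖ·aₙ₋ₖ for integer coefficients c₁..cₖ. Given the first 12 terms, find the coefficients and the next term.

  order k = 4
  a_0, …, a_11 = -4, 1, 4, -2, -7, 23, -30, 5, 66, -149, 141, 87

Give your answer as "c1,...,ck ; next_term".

  a_4 = -2·-2 + -2·4 + 1·1 + 1·-4 = -7
  a_5 = -2·-7 + -2·-2 + 1·4 + 1·1 = 23
  a_6 = -2·23 + -2·-7 + 1·-2 + 1·4 = -30
  a_7 = -2·-30 + -2·23 + 1·-7 + 1·-2 = 5
  a_8 = -2·5 + -2·-30 + 1·23 + 1·-7 = 66
  a_9 = -2·66 + -2·5 + 1·-30 + 1·23 = -149
  a_10 = -2·-149 + -2·66 + 1·5 + 1·-30 = 141
  a_11 = -2·141 + -2·-149 + 1·66 + 1·5 = 87
  a_12 = -2·87 + -2·141 + 1·-149 + 1·66 = -539

-2,-2,1,1 ; -539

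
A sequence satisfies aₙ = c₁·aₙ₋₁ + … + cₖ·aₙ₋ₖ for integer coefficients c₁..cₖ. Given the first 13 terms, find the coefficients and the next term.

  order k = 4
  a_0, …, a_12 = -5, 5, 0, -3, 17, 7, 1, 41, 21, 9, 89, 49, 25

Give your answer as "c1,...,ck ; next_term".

  a_4 = 1·-3 + 0·0 + 2·5 + -2·-5 = 17
  a_5 = 1·17 + 0·-3 + 2·0 + -2·5 = 7
  a_6 = 1·7 + 0·17 + 2·-3 + -2·0 = 1
  a_7 = 1·1 + 0·7 + 2·17 + -2·-3 = 41
  a_8 = 1·41 + 0·1 + 2·7 + -2·17 = 21
  a_9 = 1·21 + 0·41 + 2·1 + -2·7 = 9
  a_10 = 1·9 + 0·21 + 2·41 + -2·1 = 89
  a_11 = 1·89 + 0·9 + 2·21 + -2·41 = 49
  a_12 = 1·49 + 0·89 + 2·9 + -2·21 = 25
  a_13 = 1·25 + 0·49 + 2·89 + -2·9 = 185

1,0,2,-2 ; 185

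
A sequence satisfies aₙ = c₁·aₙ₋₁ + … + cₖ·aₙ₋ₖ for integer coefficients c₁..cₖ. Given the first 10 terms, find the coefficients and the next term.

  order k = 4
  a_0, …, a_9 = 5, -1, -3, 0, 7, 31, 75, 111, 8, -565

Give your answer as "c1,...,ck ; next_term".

  a_4 = 3·0 + -3·-3 + -3·-1 + -1·5 = 7
  a_5 = 3·7 + -3·0 + -3·-3 + -1·-1 = 31
  a_6 = 3·31 + -3·7 + -3·0 + -1·-3 = 75
  a_7 = 3·75 + -3·31 + -3·7 + -1·0 = 111
  a_8 = 3·111 + -3·75 + -3·31 + -1·7 = 8
  a_9 = 3·8 + -3·111 + -3·75 + -1·31 = -565
  a_10 = 3·-565 + -3·8 + -3·111 + -1·75 = -2127

3,-3,-3,-1 ; -2127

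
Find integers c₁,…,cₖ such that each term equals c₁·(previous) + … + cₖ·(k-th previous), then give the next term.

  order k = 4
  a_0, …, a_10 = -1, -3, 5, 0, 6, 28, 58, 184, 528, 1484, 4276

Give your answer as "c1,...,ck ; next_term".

  a_4 = 2·0 + 2·5 + 2·-3 + -2·-1 = 6
  a_5 = 2·6 + 2·0 + 2·5 + -2·-3 = 28
  a_6 = 2·28 + 2·6 + 2·0 + -2·5 = 58
  a_7 = 2·58 + 2·28 + 2·6 + -2·0 = 184
  a_8 = 2·184 + 2·58 + 2·28 + -2·6 = 528
  a_9 = 2·528 + 2·184 + 2·58 + -2·28 = 1484
  a_10 = 2·1484 + 2·528 + 2·184 + -2·58 = 4276
  a_11 = 2·4276 + 2·1484 + 2·528 + -2·184 = 12208

2,2,2,-2 ; 12208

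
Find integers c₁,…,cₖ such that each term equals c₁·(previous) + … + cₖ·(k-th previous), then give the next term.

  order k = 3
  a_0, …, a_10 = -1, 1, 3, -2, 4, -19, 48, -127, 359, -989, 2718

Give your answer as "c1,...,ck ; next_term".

-2,1,-3 ; -7502

  a_3 = -2·3 + 1·1 + -3·-1 = -2
  a_4 = -2·-2 + 1·3 + -3·1 = 4
  a_5 = -2·4 + 1·-2 + -3·3 = -19
  a_6 = -2·-19 + 1·4 + -3·-2 = 48
  a_7 = -2·48 + 1·-19 + -3·4 = -127
  a_8 = -2·-127 + 1·48 + -3·-19 = 359
  a_9 = -2·359 + 1·-127 + -3·48 = -989
  a_10 = -2·-989 + 1·359 + -3·-127 = 2718
  a_11 = -2·2718 + 1·-989 + -3·359 = -7502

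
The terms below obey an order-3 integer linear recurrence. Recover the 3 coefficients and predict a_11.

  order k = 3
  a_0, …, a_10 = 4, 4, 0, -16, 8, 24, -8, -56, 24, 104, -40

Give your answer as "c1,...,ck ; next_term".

  a_3 = -1·0 + -2·4 + -2·4 = -16
  a_4 = -1·-16 + -2·0 + -2·4 = 8
  a_5 = -1·8 + -2·-16 + -2·0 = 24
  a_6 = -1·24 + -2·8 + -2·-16 = -8
  a_7 = -1·-8 + -2·24 + -2·8 = -56
  a_8 = -1·-56 + -2·-8 + -2·24 = 24
  a_9 = -1·24 + -2·-56 + -2·-8 = 104
  a_10 = -1·104 + -2·24 + -2·-56 = -40
  a_11 = -1·-40 + -2·104 + -2·24 = -216

-1,-2,-2 ; -216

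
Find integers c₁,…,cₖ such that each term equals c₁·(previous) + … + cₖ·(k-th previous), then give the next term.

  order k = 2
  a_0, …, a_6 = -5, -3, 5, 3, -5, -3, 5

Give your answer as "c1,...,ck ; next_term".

0,-1 ; 3

  a_2 = 0·-3 + -1·-5 = 5
  a_3 = 0·5 + -1·-3 = 3
  a_4 = 0·3 + -1·5 = -5
  a_5 = 0·-5 + -1·3 = -3
  a_6 = 0·-3 + -1·-5 = 5
  a_7 = 0·5 + -1·-3 = 3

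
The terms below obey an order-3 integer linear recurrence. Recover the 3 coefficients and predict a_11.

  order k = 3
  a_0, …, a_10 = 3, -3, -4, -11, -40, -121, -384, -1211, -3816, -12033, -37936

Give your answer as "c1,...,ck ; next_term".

  a_3 = 2·-4 + 3·-3 + 2·3 = -11
  a_4 = 2·-11 + 3·-4 + 2·-3 = -40
  a_5 = 2·-40 + 3·-11 + 2·-4 = -121
  a_6 = 2·-121 + 3·-40 + 2·-11 = -384
  a_7 = 2·-384 + 3·-121 + 2·-40 = -1211
  a_8 = 2·-1211 + 3·-384 + 2·-121 = -3816
  a_9 = 2·-3816 + 3·-1211 + 2·-384 = -12033
  a_10 = 2·-12033 + 3·-3816 + 2·-1211 = -37936
  a_11 = 2·-37936 + 3·-12033 + 2·-3816 = -119603

2,3,2 ; -119603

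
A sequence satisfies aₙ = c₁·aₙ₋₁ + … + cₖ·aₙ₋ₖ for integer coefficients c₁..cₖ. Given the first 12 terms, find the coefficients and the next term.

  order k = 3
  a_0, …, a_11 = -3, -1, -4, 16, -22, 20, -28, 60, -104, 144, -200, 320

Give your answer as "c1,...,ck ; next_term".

-2,-2,-2 ; -528

  a_3 = -2·-4 + -2·-1 + -2·-3 = 16
  a_4 = -2·16 + -2·-4 + -2·-1 = -22
  a_5 = -2·-22 + -2·16 + -2·-4 = 20
  a_6 = -2·20 + -2·-22 + -2·16 = -28
  a_7 = -2·-28 + -2·20 + -2·-22 = 60
  a_8 = -2·60 + -2·-28 + -2·20 = -104
  a_9 = -2·-104 + -2·60 + -2·-28 = 144
  a_10 = -2·144 + -2·-104 + -2·60 = -200
  a_11 = -2·-200 + -2·144 + -2·-104 = 320
  a_12 = -2·320 + -2·-200 + -2·144 = -528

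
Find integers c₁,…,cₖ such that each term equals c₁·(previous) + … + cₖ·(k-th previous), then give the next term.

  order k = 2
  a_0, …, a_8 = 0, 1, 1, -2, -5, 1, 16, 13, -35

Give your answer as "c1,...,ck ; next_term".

1,-3 ; -74

  a_2 = 1·1 + -3·0 = 1
  a_3 = 1·1 + -3·1 = -2
  a_4 = 1·-2 + -3·1 = -5
  a_5 = 1·-5 + -3·-2 = 1
  a_6 = 1·1 + -3·-5 = 16
  a_7 = 1·16 + -3·1 = 13
  a_8 = 1·13 + -3·16 = -35
  a_9 = 1·-35 + -3·13 = -74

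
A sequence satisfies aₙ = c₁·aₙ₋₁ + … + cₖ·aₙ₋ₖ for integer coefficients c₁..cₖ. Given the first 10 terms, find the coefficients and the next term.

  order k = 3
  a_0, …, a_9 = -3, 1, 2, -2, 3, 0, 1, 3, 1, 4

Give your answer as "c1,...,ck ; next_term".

0,1,1 ; 4

  a_3 = 0·2 + 1·1 + 1·-3 = -2
  a_4 = 0·-2 + 1·2 + 1·1 = 3
  a_5 = 0·3 + 1·-2 + 1·2 = 0
  a_6 = 0·0 + 1·3 + 1·-2 = 1
  a_7 = 0·1 + 1·0 + 1·3 = 3
  a_8 = 0·3 + 1·1 + 1·0 = 1
  a_9 = 0·1 + 1·3 + 1·1 = 4
  a_10 = 0·4 + 1·1 + 1·3 = 4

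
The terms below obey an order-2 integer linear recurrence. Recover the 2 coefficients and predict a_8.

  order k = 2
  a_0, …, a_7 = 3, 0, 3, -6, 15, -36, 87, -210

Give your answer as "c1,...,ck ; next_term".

  a_2 = -2·0 + 1·3 = 3
  a_3 = -2·3 + 1·0 = -6
  a_4 = -2·-6 + 1·3 = 15
  a_5 = -2·15 + 1·-6 = -36
  a_6 = -2·-36 + 1·15 = 87
  a_7 = -2·87 + 1·-36 = -210
  a_8 = -2·-210 + 1·87 = 507

-2,1 ; 507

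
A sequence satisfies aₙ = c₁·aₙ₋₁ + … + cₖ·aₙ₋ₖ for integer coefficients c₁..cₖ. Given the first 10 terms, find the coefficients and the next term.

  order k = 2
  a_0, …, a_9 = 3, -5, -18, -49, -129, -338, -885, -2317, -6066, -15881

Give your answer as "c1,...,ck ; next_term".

  a_2 = 3·-5 + -1·3 = -18
  a_3 = 3·-18 + -1·-5 = -49
  a_4 = 3·-49 + -1·-18 = -129
  a_5 = 3·-129 + -1·-49 = -338
  a_6 = 3·-338 + -1·-129 = -885
  a_7 = 3·-885 + -1·-338 = -2317
  a_8 = 3·-2317 + -1·-885 = -6066
  a_9 = 3·-6066 + -1·-2317 = -15881
  a_10 = 3·-15881 + -1·-6066 = -41577

3,-1 ; -41577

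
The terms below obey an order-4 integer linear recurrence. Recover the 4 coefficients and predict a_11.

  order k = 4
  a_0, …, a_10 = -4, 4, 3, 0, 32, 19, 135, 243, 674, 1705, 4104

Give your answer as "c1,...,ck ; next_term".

  a_4 = 1·0 + 4·3 + 1·4 + -4·-4 = 32
  a_5 = 1·32 + 4·0 + 1·3 + -4·4 = 19
  a_6 = 1·19 + 4·32 + 1·0 + -4·3 = 135
  a_7 = 1·135 + 4·19 + 1·32 + -4·0 = 243
  a_8 = 1·243 + 4·135 + 1·19 + -4·32 = 674
  a_9 = 1·674 + 4·243 + 1·135 + -4·19 = 1705
  a_10 = 1·1705 + 4·674 + 1·243 + -4·135 = 4104
  a_11 = 1·4104 + 4·1705 + 1·674 + -4·243 = 10626

1,4,1,-4 ; 10626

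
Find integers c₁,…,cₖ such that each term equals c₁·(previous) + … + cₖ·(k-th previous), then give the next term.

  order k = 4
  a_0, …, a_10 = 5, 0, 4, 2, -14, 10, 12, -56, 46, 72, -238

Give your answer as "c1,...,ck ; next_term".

  a_4 = 0·2 + -1·4 + 3·0 + -2·5 = -14
  a_5 = 0·-14 + -1·2 + 3·4 + -2·0 = 10
  a_6 = 0·10 + -1·-14 + 3·2 + -2·4 = 12
  a_7 = 0·12 + -1·10 + 3·-14 + -2·2 = -56
  a_8 = 0·-56 + -1·12 + 3·10 + -2·-14 = 46
  a_9 = 0·46 + -1·-56 + 3·12 + -2·10 = 72
  a_10 = 0·72 + -1·46 + 3·-56 + -2·12 = -238
  a_11 = 0·-238 + -1·72 + 3·46 + -2·-56 = 178

0,-1,3,-2 ; 178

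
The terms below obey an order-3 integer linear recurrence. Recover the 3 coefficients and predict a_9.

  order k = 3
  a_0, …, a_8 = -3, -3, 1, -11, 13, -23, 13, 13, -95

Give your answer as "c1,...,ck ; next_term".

  a_3 = -2·1 + 0·-3 + 3·-3 = -11
  a_4 = -2·-11 + 0·1 + 3·-3 = 13
  a_5 = -2·13 + 0·-11 + 3·1 = -23
  a_6 = -2·-23 + 0·13 + 3·-11 = 13
  a_7 = -2·13 + 0·-23 + 3·13 = 13
  a_8 = -2·13 + 0·13 + 3·-23 = -95
  a_9 = -2·-95 + 0·13 + 3·13 = 229

-2,0,3 ; 229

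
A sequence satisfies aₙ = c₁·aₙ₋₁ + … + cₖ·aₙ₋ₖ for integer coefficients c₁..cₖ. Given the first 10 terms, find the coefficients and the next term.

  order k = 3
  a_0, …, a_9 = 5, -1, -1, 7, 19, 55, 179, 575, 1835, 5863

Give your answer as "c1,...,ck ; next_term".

3,0,2 ; 18739

  a_3 = 3·-1 + 0·-1 + 2·5 = 7
  a_4 = 3·7 + 0·-1 + 2·-1 = 19
  a_5 = 3·19 + 0·7 + 2·-1 = 55
  a_6 = 3·55 + 0·19 + 2·7 = 179
  a_7 = 3·179 + 0·55 + 2·19 = 575
  a_8 = 3·575 + 0·179 + 2·55 = 1835
  a_9 = 3·1835 + 0·575 + 2·179 = 5863
  a_10 = 3·5863 + 0·1835 + 2·575 = 18739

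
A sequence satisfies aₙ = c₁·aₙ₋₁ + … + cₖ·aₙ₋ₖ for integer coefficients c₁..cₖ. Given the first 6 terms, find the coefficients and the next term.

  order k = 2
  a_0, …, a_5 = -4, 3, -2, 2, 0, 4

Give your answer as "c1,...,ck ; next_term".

  a_2 = 2·3 + 2·-4 = -2
  a_3 = 2·-2 + 2·3 = 2
  a_4 = 2·2 + 2·-2 = 0
  a_5 = 2·0 + 2·2 = 4
  a_6 = 2·4 + 2·0 = 8

2,2 ; 8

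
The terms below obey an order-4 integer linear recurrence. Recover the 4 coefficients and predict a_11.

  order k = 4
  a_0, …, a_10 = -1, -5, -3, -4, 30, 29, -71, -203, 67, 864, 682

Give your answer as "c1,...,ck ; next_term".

  a_4 = 0·-4 + -3·-3 + -4·-5 + -1·-1 = 30
  a_5 = 0·30 + -3·-4 + -4·-3 + -1·-5 = 29
  a_6 = 0·29 + -3·30 + -4·-4 + -1·-3 = -71
  a_7 = 0·-71 + -3·29 + -4·30 + -1·-4 = -203
  a_8 = 0·-203 + -3·-71 + -4·29 + -1·30 = 67
  a_9 = 0·67 + -3·-203 + -4·-71 + -1·29 = 864
  a_10 = 0·864 + -3·67 + -4·-203 + -1·-71 = 682
  a_11 = 0·682 + -3·864 + -4·67 + -1·-203 = -2657

0,-3,-4,-1 ; -2657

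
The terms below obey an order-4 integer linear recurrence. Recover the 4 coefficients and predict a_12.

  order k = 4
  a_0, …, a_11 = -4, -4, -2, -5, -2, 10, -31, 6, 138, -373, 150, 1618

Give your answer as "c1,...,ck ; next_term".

-2,-4,3,2 ; -4679

  a_4 = -2·-5 + -4·-2 + 3·-4 + 2·-4 = -2
  a_5 = -2·-2 + -4·-5 + 3·-2 + 2·-4 = 10
  a_6 = -2·10 + -4·-2 + 3·-5 + 2·-2 = -31
  a_7 = -2·-31 + -4·10 + 3·-2 + 2·-5 = 6
  a_8 = -2·6 + -4·-31 + 3·10 + 2·-2 = 138
  a_9 = -2·138 + -4·6 + 3·-31 + 2·10 = -373
  a_10 = -2·-373 + -4·138 + 3·6 + 2·-31 = 150
  a_11 = -2·150 + -4·-373 + 3·138 + 2·6 = 1618
  a_12 = -2·1618 + -4·150 + 3·-373 + 2·138 = -4679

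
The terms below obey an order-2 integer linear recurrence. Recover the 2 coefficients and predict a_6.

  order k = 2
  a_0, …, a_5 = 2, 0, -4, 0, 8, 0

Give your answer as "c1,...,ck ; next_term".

0,-2 ; -16

  a_2 = 0·0 + -2·2 = -4
  a_3 = 0·-4 + -2·0 = 0
  a_4 = 0·0 + -2·-4 = 8
  a_5 = 0·8 + -2·0 = 0
  a_6 = 0·0 + -2·8 = -16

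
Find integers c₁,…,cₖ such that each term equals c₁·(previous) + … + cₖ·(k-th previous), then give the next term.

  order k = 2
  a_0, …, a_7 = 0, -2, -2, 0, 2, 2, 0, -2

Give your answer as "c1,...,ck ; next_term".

  a_2 = 1·-2 + -1·0 = -2
  a_3 = 1·-2 + -1·-2 = 0
  a_4 = 1·0 + -1·-2 = 2
  a_5 = 1·2 + -1·0 = 2
  a_6 = 1·2 + -1·2 = 0
  a_7 = 1·0 + -1·2 = -2
  a_8 = 1·-2 + -1·0 = -2

1,-1 ; -2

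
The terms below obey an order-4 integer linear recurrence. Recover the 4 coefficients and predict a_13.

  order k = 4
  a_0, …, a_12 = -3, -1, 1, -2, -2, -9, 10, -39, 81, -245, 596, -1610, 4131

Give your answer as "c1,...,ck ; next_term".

-1,3,-2,3 ; -10888

  a_4 = -1·-2 + 3·1 + -2·-1 + 3·-3 = -2
  a_5 = -1·-2 + 3·-2 + -2·1 + 3·-1 = -9
  a_6 = -1·-9 + 3·-2 + -2·-2 + 3·1 = 10
  a_7 = -1·10 + 3·-9 + -2·-2 + 3·-2 = -39
  a_8 = -1·-39 + 3·10 + -2·-9 + 3·-2 = 81
  a_9 = -1·81 + 3·-39 + -2·10 + 3·-9 = -245
  a_10 = -1·-245 + 3·81 + -2·-39 + 3·10 = 596
  a_11 = -1·596 + 3·-245 + -2·81 + 3·-39 = -1610
  a_12 = -1·-1610 + 3·596 + -2·-245 + 3·81 = 4131
  a_13 = -1·4131 + 3·-1610 + -2·596 + 3·-245 = -10888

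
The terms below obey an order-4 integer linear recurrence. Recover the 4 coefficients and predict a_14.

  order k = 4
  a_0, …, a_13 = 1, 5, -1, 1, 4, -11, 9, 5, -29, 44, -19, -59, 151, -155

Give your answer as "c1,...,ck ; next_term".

-1,-1,1,-1 ; -36

  a_4 = -1·1 + -1·-1 + 1·5 + -1·1 = 4
  a_5 = -1·4 + -1·1 + 1·-1 + -1·5 = -11
  a_6 = -1·-11 + -1·4 + 1·1 + -1·-1 = 9
  a_7 = -1·9 + -1·-11 + 1·4 + -1·1 = 5
  a_8 = -1·5 + -1·9 + 1·-11 + -1·4 = -29
  a_9 = -1·-29 + -1·5 + 1·9 + -1·-11 = 44
  a_10 = -1·44 + -1·-29 + 1·5 + -1·9 = -19
  a_11 = -1·-19 + -1·44 + 1·-29 + -1·5 = -59
  a_12 = -1·-59 + -1·-19 + 1·44 + -1·-29 = 151
  a_13 = -1·151 + -1·-59 + 1·-19 + -1·44 = -155
  a_14 = -1·-155 + -1·151 + 1·-59 + -1·-19 = -36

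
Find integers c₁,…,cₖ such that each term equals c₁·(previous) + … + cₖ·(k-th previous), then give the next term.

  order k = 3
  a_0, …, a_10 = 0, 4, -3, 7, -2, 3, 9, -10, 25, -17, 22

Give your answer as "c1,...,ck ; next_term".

-1,1,2 ; 11

  a_3 = -1·-3 + 1·4 + 2·0 = 7
  a_4 = -1·7 + 1·-3 + 2·4 = -2
  a_5 = -1·-2 + 1·7 + 2·-3 = 3
  a_6 = -1·3 + 1·-2 + 2·7 = 9
  a_7 = -1·9 + 1·3 + 2·-2 = -10
  a_8 = -1·-10 + 1·9 + 2·3 = 25
  a_9 = -1·25 + 1·-10 + 2·9 = -17
  a_10 = -1·-17 + 1·25 + 2·-10 = 22
  a_11 = -1·22 + 1·-17 + 2·25 = 11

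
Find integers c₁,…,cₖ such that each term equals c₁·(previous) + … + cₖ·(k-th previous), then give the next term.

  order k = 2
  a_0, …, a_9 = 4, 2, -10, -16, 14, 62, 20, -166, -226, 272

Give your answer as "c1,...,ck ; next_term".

1,-3 ; 950

  a_2 = 1·2 + -3·4 = -10
  a_3 = 1·-10 + -3·2 = -16
  a_4 = 1·-16 + -3·-10 = 14
  a_5 = 1·14 + -3·-16 = 62
  a_6 = 1·62 + -3·14 = 20
  a_7 = 1·20 + -3·62 = -166
  a_8 = 1·-166 + -3·20 = -226
  a_9 = 1·-226 + -3·-166 = 272
  a_10 = 1·272 + -3·-226 = 950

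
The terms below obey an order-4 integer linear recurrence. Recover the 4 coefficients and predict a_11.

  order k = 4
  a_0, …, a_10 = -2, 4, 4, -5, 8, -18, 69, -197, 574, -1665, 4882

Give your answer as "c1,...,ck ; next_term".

  a_4 = -2·-5 + 2·4 + -1·4 + 3·-2 = 8
  a_5 = -2·8 + 2·-5 + -1·4 + 3·4 = -18
  a_6 = -2·-18 + 2·8 + -1·-5 + 3·4 = 69
  a_7 = -2·69 + 2·-18 + -1·8 + 3·-5 = -197
  a_8 = -2·-197 + 2·69 + -1·-18 + 3·8 = 574
  a_9 = -2·574 + 2·-197 + -1·69 + 3·-18 = -1665
  a_10 = -2·-1665 + 2·574 + -1·-197 + 3·69 = 4882
  a_11 = -2·4882 + 2·-1665 + -1·574 + 3·-197 = -14259

-2,2,-1,3 ; -14259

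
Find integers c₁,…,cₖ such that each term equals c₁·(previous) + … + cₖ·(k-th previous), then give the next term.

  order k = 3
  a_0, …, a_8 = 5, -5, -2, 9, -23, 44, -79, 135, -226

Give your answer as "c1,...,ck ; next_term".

  a_3 = -2·-2 + 0·-5 + 1·5 = 9
  a_4 = -2·9 + 0·-2 + 1·-5 = -23
  a_5 = -2·-23 + 0·9 + 1·-2 = 44
  a_6 = -2·44 + 0·-23 + 1·9 = -79
  a_7 = -2·-79 + 0·44 + 1·-23 = 135
  a_8 = -2·135 + 0·-79 + 1·44 = -226
  a_9 = -2·-226 + 0·135 + 1·-79 = 373

-2,0,1 ; 373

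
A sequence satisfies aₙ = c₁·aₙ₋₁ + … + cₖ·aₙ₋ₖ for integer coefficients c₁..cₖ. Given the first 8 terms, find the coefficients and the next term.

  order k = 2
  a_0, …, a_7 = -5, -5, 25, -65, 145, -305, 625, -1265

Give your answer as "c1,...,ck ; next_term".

-3,-2 ; 2545

  a_2 = -3·-5 + -2·-5 = 25
  a_3 = -3·25 + -2·-5 = -65
  a_4 = -3·-65 + -2·25 = 145
  a_5 = -3·145 + -2·-65 = -305
  a_6 = -3·-305 + -2·145 = 625
  a_7 = -3·625 + -2·-305 = -1265
  a_8 = -3·-1265 + -2·625 = 2545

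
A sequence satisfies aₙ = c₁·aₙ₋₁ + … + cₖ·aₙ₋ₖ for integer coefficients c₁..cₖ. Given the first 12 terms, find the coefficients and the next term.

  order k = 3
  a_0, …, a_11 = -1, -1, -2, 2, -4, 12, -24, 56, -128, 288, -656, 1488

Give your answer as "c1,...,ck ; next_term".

-1,2,-2 ; -3376

  a_3 = -1·-2 + 2·-1 + -2·-1 = 2
  a_4 = -1·2 + 2·-2 + -2·-1 = -4
  a_5 = -1·-4 + 2·2 + -2·-2 = 12
  a_6 = -1·12 + 2·-4 + -2·2 = -24
  a_7 = -1·-24 + 2·12 + -2·-4 = 56
  a_8 = -1·56 + 2·-24 + -2·12 = -128
  a_9 = -1·-128 + 2·56 + -2·-24 = 288
  a_10 = -1·288 + 2·-128 + -2·56 = -656
  a_11 = -1·-656 + 2·288 + -2·-128 = 1488
  a_12 = -1·1488 + 2·-656 + -2·288 = -3376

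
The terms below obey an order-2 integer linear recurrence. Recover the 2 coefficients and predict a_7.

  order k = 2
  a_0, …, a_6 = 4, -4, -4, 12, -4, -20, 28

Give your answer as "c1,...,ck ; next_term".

  a_2 = -1·-4 + -2·4 = -4
  a_3 = -1·-4 + -2·-4 = 12
  a_4 = -1·12 + -2·-4 = -4
  a_5 = -1·-4 + -2·12 = -20
  a_6 = -1·-20 + -2·-4 = 28
  a_7 = -1·28 + -2·-20 = 12

-1,-2 ; 12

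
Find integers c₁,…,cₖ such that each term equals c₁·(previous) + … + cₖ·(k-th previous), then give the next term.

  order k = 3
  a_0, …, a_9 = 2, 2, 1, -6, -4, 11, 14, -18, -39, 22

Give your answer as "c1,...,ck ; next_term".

0,-2,-1 ; 96

  a_3 = 0·1 + -2·2 + -1·2 = -6
  a_4 = 0·-6 + -2·1 + -1·2 = -4
  a_5 = 0·-4 + -2·-6 + -1·1 = 11
  a_6 = 0·11 + -2·-4 + -1·-6 = 14
  a_7 = 0·14 + -2·11 + -1·-4 = -18
  a_8 = 0·-18 + -2·14 + -1·11 = -39
  a_9 = 0·-39 + -2·-18 + -1·14 = 22
  a_10 = 0·22 + -2·-39 + -1·-18 = 96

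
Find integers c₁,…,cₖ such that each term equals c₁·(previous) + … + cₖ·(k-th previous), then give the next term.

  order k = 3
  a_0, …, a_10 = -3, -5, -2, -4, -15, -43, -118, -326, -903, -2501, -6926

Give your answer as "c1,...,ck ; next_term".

3,-1,1 ; -19180

  a_3 = 3·-2 + -1·-5 + 1·-3 = -4
  a_4 = 3·-4 + -1·-2 + 1·-5 = -15
  a_5 = 3·-15 + -1·-4 + 1·-2 = -43
  a_6 = 3·-43 + -1·-15 + 1·-4 = -118
  a_7 = 3·-118 + -1·-43 + 1·-15 = -326
  a_8 = 3·-326 + -1·-118 + 1·-43 = -903
  a_9 = 3·-903 + -1·-326 + 1·-118 = -2501
  a_10 = 3·-2501 + -1·-903 + 1·-326 = -6926
  a_11 = 3·-6926 + -1·-2501 + 1·-903 = -19180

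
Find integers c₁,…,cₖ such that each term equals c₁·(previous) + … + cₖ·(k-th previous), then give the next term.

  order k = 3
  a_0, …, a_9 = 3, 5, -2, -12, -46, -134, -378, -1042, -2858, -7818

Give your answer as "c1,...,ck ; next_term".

3,0,-2 ; -21370

  a_3 = 3·-2 + 0·5 + -2·3 = -12
  a_4 = 3·-12 + 0·-2 + -2·5 = -46
  a_5 = 3·-46 + 0·-12 + -2·-2 = -134
  a_6 = 3·-134 + 0·-46 + -2·-12 = -378
  a_7 = 3·-378 + 0·-134 + -2·-46 = -1042
  a_8 = 3·-1042 + 0·-378 + -2·-134 = -2858
  a_9 = 3·-2858 + 0·-1042 + -2·-378 = -7818
  a_10 = 3·-7818 + 0·-2858 + -2·-1042 = -21370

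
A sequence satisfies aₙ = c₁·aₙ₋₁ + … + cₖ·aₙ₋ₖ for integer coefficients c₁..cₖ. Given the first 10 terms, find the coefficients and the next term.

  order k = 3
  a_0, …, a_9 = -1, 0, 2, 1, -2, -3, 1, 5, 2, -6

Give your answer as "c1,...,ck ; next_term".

0,-1,-1 ; -7

  a_3 = 0·2 + -1·0 + -1·-1 = 1
  a_4 = 0·1 + -1·2 + -1·0 = -2
  a_5 = 0·-2 + -1·1 + -1·2 = -3
  a_6 = 0·-3 + -1·-2 + -1·1 = 1
  a_7 = 0·1 + -1·-3 + -1·-2 = 5
  a_8 = 0·5 + -1·1 + -1·-3 = 2
  a_9 = 0·2 + -1·5 + -1·1 = -6
  a_10 = 0·-6 + -1·2 + -1·5 = -7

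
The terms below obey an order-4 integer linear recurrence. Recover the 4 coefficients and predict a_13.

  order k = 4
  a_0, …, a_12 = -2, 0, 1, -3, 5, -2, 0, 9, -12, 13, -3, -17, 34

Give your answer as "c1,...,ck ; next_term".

0,1,1,-2 ; -46

  a_4 = 0·-3 + 1·1 + 1·0 + -2·-2 = 5
  a_5 = 0·5 + 1·-3 + 1·1 + -2·0 = -2
  a_6 = 0·-2 + 1·5 + 1·-3 + -2·1 = 0
  a_7 = 0·0 + 1·-2 + 1·5 + -2·-3 = 9
  a_8 = 0·9 + 1·0 + 1·-2 + -2·5 = -12
  a_9 = 0·-12 + 1·9 + 1·0 + -2·-2 = 13
  a_10 = 0·13 + 1·-12 + 1·9 + -2·0 = -3
  a_11 = 0·-3 + 1·13 + 1·-12 + -2·9 = -17
  a_12 = 0·-17 + 1·-3 + 1·13 + -2·-12 = 34
  a_13 = 0·34 + 1·-17 + 1·-3 + -2·13 = -46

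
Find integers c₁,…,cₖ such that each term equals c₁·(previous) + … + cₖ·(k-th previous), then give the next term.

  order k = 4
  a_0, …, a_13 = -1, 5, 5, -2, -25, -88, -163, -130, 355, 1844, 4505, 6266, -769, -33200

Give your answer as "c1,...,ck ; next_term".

  a_4 = 2·-2 + -1·5 + -4·5 + -4·-1 = -25
  a_5 = 2·-25 + -1·-2 + -4·5 + -4·5 = -88
  a_6 = 2·-88 + -1·-25 + -4·-2 + -4·5 = -163
  a_7 = 2·-163 + -1·-88 + -4·-25 + -4·-2 = -130
  a_8 = 2·-130 + -1·-163 + -4·-88 + -4·-25 = 355
  a_9 = 2·355 + -1·-130 + -4·-163 + -4·-88 = 1844
  a_10 = 2·1844 + -1·355 + -4·-130 + -4·-163 = 4505
  a_11 = 2·4505 + -1·1844 + -4·355 + -4·-130 = 6266
  a_12 = 2·6266 + -1·4505 + -4·1844 + -4·355 = -769
  a_13 = 2·-769 + -1·6266 + -4·4505 + -4·1844 = -33200
  a_14 = 2·-33200 + -1·-769 + -4·6266 + -4·4505 = -108715

2,-1,-4,-4 ; -108715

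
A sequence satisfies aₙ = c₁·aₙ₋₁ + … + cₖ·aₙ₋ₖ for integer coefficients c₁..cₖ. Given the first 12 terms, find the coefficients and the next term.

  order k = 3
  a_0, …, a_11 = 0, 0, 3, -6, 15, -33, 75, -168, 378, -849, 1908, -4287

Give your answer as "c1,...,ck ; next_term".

-2,1,1 ; 9633

  a_3 = -2·3 + 1·0 + 1·0 = -6
  a_4 = -2·-6 + 1·3 + 1·0 = 15
  a_5 = -2·15 + 1·-6 + 1·3 = -33
  a_6 = -2·-33 + 1·15 + 1·-6 = 75
  a_7 = -2·75 + 1·-33 + 1·15 = -168
  a_8 = -2·-168 + 1·75 + 1·-33 = 378
  a_9 = -2·378 + 1·-168 + 1·75 = -849
  a_10 = -2·-849 + 1·378 + 1·-168 = 1908
  a_11 = -2·1908 + 1·-849 + 1·378 = -4287
  a_12 = -2·-4287 + 1·1908 + 1·-849 = 9633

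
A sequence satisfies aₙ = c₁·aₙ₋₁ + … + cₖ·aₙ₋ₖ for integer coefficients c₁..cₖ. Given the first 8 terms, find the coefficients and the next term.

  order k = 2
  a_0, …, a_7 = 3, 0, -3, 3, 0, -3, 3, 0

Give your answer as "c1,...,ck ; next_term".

  a_2 = -1·0 + -1·3 = -3
  a_3 = -1·-3 + -1·0 = 3
  a_4 = -1·3 + -1·-3 = 0
  a_5 = -1·0 + -1·3 = -3
  a_6 = -1·-3 + -1·0 = 3
  a_7 = -1·3 + -1·-3 = 0
  a_8 = -1·0 + -1·3 = -3

-1,-1 ; -3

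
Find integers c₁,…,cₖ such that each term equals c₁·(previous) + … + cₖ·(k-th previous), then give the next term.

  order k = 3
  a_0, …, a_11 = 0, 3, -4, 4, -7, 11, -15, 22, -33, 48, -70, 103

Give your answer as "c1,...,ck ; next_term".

-1,0,-1 ; -151

  a_3 = -1·-4 + 0·3 + -1·0 = 4
  a_4 = -1·4 + 0·-4 + -1·3 = -7
  a_5 = -1·-7 + 0·4 + -1·-4 = 11
  a_6 = -1·11 + 0·-7 + -1·4 = -15
  a_7 = -1·-15 + 0·11 + -1·-7 = 22
  a_8 = -1·22 + 0·-15 + -1·11 = -33
  a_9 = -1·-33 + 0·22 + -1·-15 = 48
  a_10 = -1·48 + 0·-33 + -1·22 = -70
  a_11 = -1·-70 + 0·48 + -1·-33 = 103
  a_12 = -1·103 + 0·-70 + -1·48 = -151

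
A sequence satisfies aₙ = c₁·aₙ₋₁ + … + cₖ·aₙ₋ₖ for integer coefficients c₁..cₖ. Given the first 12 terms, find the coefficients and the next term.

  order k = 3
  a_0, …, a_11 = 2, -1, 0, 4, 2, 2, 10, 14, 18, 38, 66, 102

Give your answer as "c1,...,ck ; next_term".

  a_3 = 1·0 + 0·-1 + 2·2 = 4
  a_4 = 1·4 + 0·0 + 2·-1 = 2
  a_5 = 1·2 + 0·4 + 2·0 = 2
  a_6 = 1·2 + 0·2 + 2·4 = 10
  a_7 = 1·10 + 0·2 + 2·2 = 14
  a_8 = 1·14 + 0·10 + 2·2 = 18
  a_9 = 1·18 + 0·14 + 2·10 = 38
  a_10 = 1·38 + 0·18 + 2·14 = 66
  a_11 = 1·66 + 0·38 + 2·18 = 102
  a_12 = 1·102 + 0·66 + 2·38 = 178

1,0,2 ; 178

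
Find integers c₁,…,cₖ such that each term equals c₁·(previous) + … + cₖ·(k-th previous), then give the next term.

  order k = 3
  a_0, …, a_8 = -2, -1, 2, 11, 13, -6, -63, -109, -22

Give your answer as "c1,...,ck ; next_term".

1,-1,-4 ; 339

  a_3 = 1·2 + -1·-1 + -4·-2 = 11
  a_4 = 1·11 + -1·2 + -4·-1 = 13
  a_5 = 1·13 + -1·11 + -4·2 = -6
  a_6 = 1·-6 + -1·13 + -4·11 = -63
  a_7 = 1·-63 + -1·-6 + -4·13 = -109
  a_8 = 1·-109 + -1·-63 + -4·-6 = -22
  a_9 = 1·-22 + -1·-109 + -4·-63 = 339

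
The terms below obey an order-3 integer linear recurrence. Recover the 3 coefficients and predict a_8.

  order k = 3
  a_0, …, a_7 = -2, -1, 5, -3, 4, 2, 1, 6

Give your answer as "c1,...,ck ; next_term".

  a_3 = 0·5 + 1·-1 + 1·-2 = -3
  a_4 = 0·-3 + 1·5 + 1·-1 = 4
  a_5 = 0·4 + 1·-3 + 1·5 = 2
  a_6 = 0·2 + 1·4 + 1·-3 = 1
  a_7 = 0·1 + 1·2 + 1·4 = 6
  a_8 = 0·6 + 1·1 + 1·2 = 3

0,1,1 ; 3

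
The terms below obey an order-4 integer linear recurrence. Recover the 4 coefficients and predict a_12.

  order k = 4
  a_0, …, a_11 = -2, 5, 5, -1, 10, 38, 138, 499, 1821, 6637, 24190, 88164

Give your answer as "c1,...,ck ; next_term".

  a_4 = 3·-1 + 2·5 + 1·5 + 1·-2 = 10
  a_5 = 3·10 + 2·-1 + 1·5 + 1·5 = 38
  a_6 = 3·38 + 2·10 + 1·-1 + 1·5 = 138
  a_7 = 3·138 + 2·38 + 1·10 + 1·-1 = 499
  a_8 = 3·499 + 2·138 + 1·38 + 1·10 = 1821
  a_9 = 3·1821 + 2·499 + 1·138 + 1·38 = 6637
  a_10 = 3·6637 + 2·1821 + 1·499 + 1·138 = 24190
  a_11 = 3·24190 + 2·6637 + 1·1821 + 1·499 = 88164
  a_12 = 3·88164 + 2·24190 + 1·6637 + 1·1821 = 321330

3,2,1,1 ; 321330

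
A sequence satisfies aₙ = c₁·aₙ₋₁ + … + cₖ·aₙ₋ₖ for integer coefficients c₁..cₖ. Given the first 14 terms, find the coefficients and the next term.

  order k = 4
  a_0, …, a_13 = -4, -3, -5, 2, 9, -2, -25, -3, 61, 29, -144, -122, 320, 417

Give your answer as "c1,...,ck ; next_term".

0,-2,-1,1 ; -662

  a_4 = 0·2 + -2·-5 + -1·-3 + 1·-4 = 9
  a_5 = 0·9 + -2·2 + -1·-5 + 1·-3 = -2
  a_6 = 0·-2 + -2·9 + -1·2 + 1·-5 = -25
  a_7 = 0·-25 + -2·-2 + -1·9 + 1·2 = -3
  a_8 = 0·-3 + -2·-25 + -1·-2 + 1·9 = 61
  a_9 = 0·61 + -2·-3 + -1·-25 + 1·-2 = 29
  a_10 = 0·29 + -2·61 + -1·-3 + 1·-25 = -144
  a_11 = 0·-144 + -2·29 + -1·61 + 1·-3 = -122
  a_12 = 0·-122 + -2·-144 + -1·29 + 1·61 = 320
  a_13 = 0·320 + -2·-122 + -1·-144 + 1·29 = 417
  a_14 = 0·417 + -2·320 + -1·-122 + 1·-144 = -662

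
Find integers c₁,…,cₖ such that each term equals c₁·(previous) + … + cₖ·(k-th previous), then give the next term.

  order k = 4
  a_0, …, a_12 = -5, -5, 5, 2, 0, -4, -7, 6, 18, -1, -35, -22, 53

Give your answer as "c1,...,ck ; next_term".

  a_4 = 0·2 + -2·5 + -1·-5 + -1·-5 = 0
  a_5 = 0·0 + -2·2 + -1·5 + -1·-5 = -4
  a_6 = 0·-4 + -2·0 + -1·2 + -1·5 = -7
  a_7 = 0·-7 + -2·-4 + -1·0 + -1·2 = 6
  a_8 = 0·6 + -2·-7 + -1·-4 + -1·0 = 18
  a_9 = 0·18 + -2·6 + -1·-7 + -1·-4 = -1
  a_10 = 0·-1 + -2·18 + -1·6 + -1·-7 = -35
  a_11 = 0·-35 + -2·-1 + -1·18 + -1·6 = -22
  a_12 = 0·-22 + -2·-35 + -1·-1 + -1·18 = 53
  a_13 = 0·53 + -2·-22 + -1·-35 + -1·-1 = 80

0,-2,-1,-1 ; 80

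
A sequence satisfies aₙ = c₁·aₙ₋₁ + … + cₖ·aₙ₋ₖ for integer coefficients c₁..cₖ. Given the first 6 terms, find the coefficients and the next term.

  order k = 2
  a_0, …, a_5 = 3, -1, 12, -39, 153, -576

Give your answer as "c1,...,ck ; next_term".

  a_2 = -3·-1 + 3·3 = 12
  a_3 = -3·12 + 3·-1 = -39
  a_4 = -3·-39 + 3·12 = 153
  a_5 = -3·153 + 3·-39 = -576
  a_6 = -3·-576 + 3·153 = 2187

-3,3 ; 2187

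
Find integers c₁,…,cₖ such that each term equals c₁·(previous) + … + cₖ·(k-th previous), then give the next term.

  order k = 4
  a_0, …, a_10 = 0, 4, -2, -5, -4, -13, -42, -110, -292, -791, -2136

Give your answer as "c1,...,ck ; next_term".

2,1,2,1 ; -5757

  a_4 = 2·-5 + 1·-2 + 2·4 + 1·0 = -4
  a_5 = 2·-4 + 1·-5 + 2·-2 + 1·4 = -13
  a_6 = 2·-13 + 1·-4 + 2·-5 + 1·-2 = -42
  a_7 = 2·-42 + 1·-13 + 2·-4 + 1·-5 = -110
  a_8 = 2·-110 + 1·-42 + 2·-13 + 1·-4 = -292
  a_9 = 2·-292 + 1·-110 + 2·-42 + 1·-13 = -791
  a_10 = 2·-791 + 1·-292 + 2·-110 + 1·-42 = -2136
  a_11 = 2·-2136 + 1·-791 + 2·-292 + 1·-110 = -5757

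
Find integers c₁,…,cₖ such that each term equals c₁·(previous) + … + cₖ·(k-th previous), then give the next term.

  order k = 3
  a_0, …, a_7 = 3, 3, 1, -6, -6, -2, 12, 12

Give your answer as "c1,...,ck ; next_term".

0,0,-2 ; 4

  a_3 = 0·1 + 0·3 + -2·3 = -6
  a_4 = 0·-6 + 0·1 + -2·3 = -6
  a_5 = 0·-6 + 0·-6 + -2·1 = -2
  a_6 = 0·-2 + 0·-6 + -2·-6 = 12
  a_7 = 0·12 + 0·-2 + -2·-6 = 12
  a_8 = 0·12 + 0·12 + -2·-2 = 4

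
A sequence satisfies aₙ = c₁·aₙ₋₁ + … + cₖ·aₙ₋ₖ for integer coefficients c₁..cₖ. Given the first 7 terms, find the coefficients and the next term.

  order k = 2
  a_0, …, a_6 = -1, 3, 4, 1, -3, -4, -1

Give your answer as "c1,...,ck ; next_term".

1,-1 ; 3

  a_2 = 1·3 + -1·-1 = 4
  a_3 = 1·4 + -1·3 = 1
  a_4 = 1·1 + -1·4 = -3
  a_5 = 1·-3 + -1·1 = -4
  a_6 = 1·-4 + -1·-3 = -1
  a_7 = 1·-1 + -1·-4 = 3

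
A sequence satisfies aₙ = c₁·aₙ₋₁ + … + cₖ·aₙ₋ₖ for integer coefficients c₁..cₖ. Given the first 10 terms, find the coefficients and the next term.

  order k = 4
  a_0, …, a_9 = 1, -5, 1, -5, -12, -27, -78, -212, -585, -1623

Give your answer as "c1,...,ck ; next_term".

3,0,-1,-2 ; -4501

  a_4 = 3·-5 + 0·1 + -1·-5 + -2·1 = -12
  a_5 = 3·-12 + 0·-5 + -1·1 + -2·-5 = -27
  a_6 = 3·-27 + 0·-12 + -1·-5 + -2·1 = -78
  a_7 = 3·-78 + 0·-27 + -1·-12 + -2·-5 = -212
  a_8 = 3·-212 + 0·-78 + -1·-27 + -2·-12 = -585
  a_9 = 3·-585 + 0·-212 + -1·-78 + -2·-27 = -1623
  a_10 = 3·-1623 + 0·-585 + -1·-212 + -2·-78 = -4501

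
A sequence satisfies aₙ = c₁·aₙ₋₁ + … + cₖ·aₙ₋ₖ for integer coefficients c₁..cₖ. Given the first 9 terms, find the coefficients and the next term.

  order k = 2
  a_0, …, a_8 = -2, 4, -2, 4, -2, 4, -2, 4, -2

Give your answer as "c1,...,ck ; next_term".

0,1 ; 4

  a_2 = 0·4 + 1·-2 = -2
  a_3 = 0·-2 + 1·4 = 4
  a_4 = 0·4 + 1·-2 = -2
  a_5 = 0·-2 + 1·4 = 4
  a_6 = 0·4 + 1·-2 = -2
  a_7 = 0·-2 + 1·4 = 4
  a_8 = 0·4 + 1·-2 = -2
  a_9 = 0·-2 + 1·4 = 4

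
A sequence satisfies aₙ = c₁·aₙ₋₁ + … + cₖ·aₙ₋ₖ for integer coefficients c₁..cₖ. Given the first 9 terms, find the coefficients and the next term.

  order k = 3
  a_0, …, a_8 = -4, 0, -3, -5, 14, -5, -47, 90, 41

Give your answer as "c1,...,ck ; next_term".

  a_3 = -1·-3 + -3·0 + 2·-4 = -5
  a_4 = -1·-5 + -3·-3 + 2·0 = 14
  a_5 = -1·14 + -3·-5 + 2·-3 = -5
  a_6 = -1·-5 + -3·14 + 2·-5 = -47
  a_7 = -1·-47 + -3·-5 + 2·14 = 90
  a_8 = -1·90 + -3·-47 + 2·-5 = 41
  a_9 = -1·41 + -3·90 + 2·-47 = -405

-1,-3,2 ; -405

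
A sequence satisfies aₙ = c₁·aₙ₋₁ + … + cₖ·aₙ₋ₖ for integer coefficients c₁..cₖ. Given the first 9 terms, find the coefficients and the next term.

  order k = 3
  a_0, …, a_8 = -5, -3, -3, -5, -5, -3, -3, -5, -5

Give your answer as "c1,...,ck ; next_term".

1,-1,1 ; -3

  a_3 = 1·-3 + -1·-3 + 1·-5 = -5
  a_4 = 1·-5 + -1·-3 + 1·-3 = -5
  a_5 = 1·-5 + -1·-5 + 1·-3 = -3
  a_6 = 1·-3 + -1·-5 + 1·-5 = -3
  a_7 = 1·-3 + -1·-3 + 1·-5 = -5
  a_8 = 1·-5 + -1·-3 + 1·-3 = -5
  a_9 = 1·-5 + -1·-5 + 1·-3 = -3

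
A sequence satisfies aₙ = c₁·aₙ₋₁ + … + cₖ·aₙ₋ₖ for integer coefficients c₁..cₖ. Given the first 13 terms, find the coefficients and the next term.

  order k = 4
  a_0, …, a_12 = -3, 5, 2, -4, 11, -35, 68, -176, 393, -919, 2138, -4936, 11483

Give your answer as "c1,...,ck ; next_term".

  a_4 = -1·-4 + 3·2 + -1·5 + -2·-3 = 11
  a_5 = -1·11 + 3·-4 + -1·2 + -2·5 = -35
  a_6 = -1·-35 + 3·11 + -1·-4 + -2·2 = 68
  a_7 = -1·68 + 3·-35 + -1·11 + -2·-4 = -176
  a_8 = -1·-176 + 3·68 + -1·-35 + -2·11 = 393
  a_9 = -1·393 + 3·-176 + -1·68 + -2·-35 = -919
  a_10 = -1·-919 + 3·393 + -1·-176 + -2·68 = 2138
  a_11 = -1·2138 + 3·-919 + -1·393 + -2·-176 = -4936
  a_12 = -1·-4936 + 3·2138 + -1·-919 + -2·393 = 11483
  a_13 = -1·11483 + 3·-4936 + -1·2138 + -2·-919 = -26591

-1,3,-1,-2 ; -26591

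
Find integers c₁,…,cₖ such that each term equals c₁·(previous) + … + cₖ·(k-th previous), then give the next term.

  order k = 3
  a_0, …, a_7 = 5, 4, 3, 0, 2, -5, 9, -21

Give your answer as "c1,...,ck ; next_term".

  a_3 = -1·3 + 2·4 + -1·5 = 0
  a_4 = -1·0 + 2·3 + -1·4 = 2
  a_5 = -1·2 + 2·0 + -1·3 = -5
  a_6 = -1·-5 + 2·2 + -1·0 = 9
  a_7 = -1·9 + 2·-5 + -1·2 = -21
  a_8 = -1·-21 + 2·9 + -1·-5 = 44

-1,2,-1 ; 44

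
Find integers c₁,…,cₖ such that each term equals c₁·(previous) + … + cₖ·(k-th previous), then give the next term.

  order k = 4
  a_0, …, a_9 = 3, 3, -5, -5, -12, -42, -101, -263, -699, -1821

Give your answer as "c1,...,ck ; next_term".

  a_4 = 2·-5 + 1·-5 + 2·3 + -1·3 = -12
  a_5 = 2·-12 + 1·-5 + 2·-5 + -1·3 = -42
  a_6 = 2·-42 + 1·-12 + 2·-5 + -1·-5 = -101
  a_7 = 2·-101 + 1·-42 + 2·-12 + -1·-5 = -263
  a_8 = 2·-263 + 1·-101 + 2·-42 + -1·-12 = -699
  a_9 = 2·-699 + 1·-263 + 2·-101 + -1·-42 = -1821
  a_10 = 2·-1821 + 1·-699 + 2·-263 + -1·-101 = -4766

2,1,2,-1 ; -4766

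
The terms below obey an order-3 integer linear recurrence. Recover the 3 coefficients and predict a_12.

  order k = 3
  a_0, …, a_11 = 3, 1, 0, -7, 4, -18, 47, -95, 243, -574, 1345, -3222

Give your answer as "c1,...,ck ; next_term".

  a_3 = -1·0 + 2·1 + -3·3 = -7
  a_4 = -1·-7 + 2·0 + -3·1 = 4
  a_5 = -1·4 + 2·-7 + -3·0 = -18
  a_6 = -1·-18 + 2·4 + -3·-7 = 47
  a_7 = -1·47 + 2·-18 + -3·4 = -95
  a_8 = -1·-95 + 2·47 + -3·-18 = 243
  a_9 = -1·243 + 2·-95 + -3·47 = -574
  a_10 = -1·-574 + 2·243 + -3·-95 = 1345
  a_11 = -1·1345 + 2·-574 + -3·243 = -3222
  a_12 = -1·-3222 + 2·1345 + -3·-574 = 7634

-1,2,-3 ; 7634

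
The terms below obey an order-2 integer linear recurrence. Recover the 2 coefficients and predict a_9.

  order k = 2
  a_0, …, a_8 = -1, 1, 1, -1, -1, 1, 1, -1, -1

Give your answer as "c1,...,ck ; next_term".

0,-1 ; 1

  a_2 = 0·1 + -1·-1 = 1
  a_3 = 0·1 + -1·1 = -1
  a_4 = 0·-1 + -1·1 = -1
  a_5 = 0·-1 + -1·-1 = 1
  a_6 = 0·1 + -1·-1 = 1
  a_7 = 0·1 + -1·1 = -1
  a_8 = 0·-1 + -1·1 = -1
  a_9 = 0·-1 + -1·-1 = 1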